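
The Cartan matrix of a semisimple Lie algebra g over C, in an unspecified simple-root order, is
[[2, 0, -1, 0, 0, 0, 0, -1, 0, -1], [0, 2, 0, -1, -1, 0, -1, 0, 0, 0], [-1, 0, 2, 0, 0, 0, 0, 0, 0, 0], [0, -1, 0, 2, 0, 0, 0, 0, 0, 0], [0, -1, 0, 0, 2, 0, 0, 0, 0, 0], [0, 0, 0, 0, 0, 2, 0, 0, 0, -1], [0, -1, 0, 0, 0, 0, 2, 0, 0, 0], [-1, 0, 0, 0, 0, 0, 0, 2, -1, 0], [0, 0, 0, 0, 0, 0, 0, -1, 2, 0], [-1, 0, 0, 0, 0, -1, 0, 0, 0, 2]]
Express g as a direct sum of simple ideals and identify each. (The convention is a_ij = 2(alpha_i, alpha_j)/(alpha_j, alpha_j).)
The diagram associated to this matrix has two connected components: the simple roots {alpha_2, alpha_4, alpha_5, alpha_7} form a chain of 2 nodes with a fork of two nodes at one end (D_4), and {alpha_1, alpha_3, alpha_6, alpha_8, alpha_9, alpha_10} form a chain of 5 nodes with one extra node attached to the third node from one end (E_6). A semisimple Lie algebra decomposes uniquely as the direct sum of simple ideals, one per connected component of its Dynkin diagram, so g ≅ D_4 ⊕ E_6 (dimension 28 + 78 = 106).

type D_4 ⊕ type E_6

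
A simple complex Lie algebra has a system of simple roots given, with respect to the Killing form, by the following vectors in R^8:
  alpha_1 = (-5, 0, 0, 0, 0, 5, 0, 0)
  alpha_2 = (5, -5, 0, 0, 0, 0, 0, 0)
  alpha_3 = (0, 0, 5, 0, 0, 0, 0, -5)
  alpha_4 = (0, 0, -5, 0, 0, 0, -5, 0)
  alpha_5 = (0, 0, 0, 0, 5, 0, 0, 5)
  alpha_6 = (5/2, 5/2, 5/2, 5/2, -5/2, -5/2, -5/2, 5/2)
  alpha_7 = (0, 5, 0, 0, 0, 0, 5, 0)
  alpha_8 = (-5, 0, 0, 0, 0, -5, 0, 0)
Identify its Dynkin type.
Compute the Cartan integers a_ij = 2(alpha_i, alpha_j)/(alpha_j, alpha_j); the resulting 8x8 Cartan matrix is
[[2, -1, 0, 0, 0, -1, 0, 0], [-1, 2, 0, 0, 0, 0, -1, -1], [0, 0, 2, -1, -1, 0, 0, 0], [0, 0, -1, 2, 0, 0, -1, 0], [0, 0, -1, 0, 2, 0, 0, 0], [-1, 0, 0, 0, 0, 2, 0, 0], [0, -1, 0, -1, 0, 0, 2, 0], [0, -1, 0, 0, 0, 0, 0, 2]].
All simple roots have the same length, so the diagram is simply laced. The associated Dynkin diagram is a chain of 7 nodes with one extra node attached to the third node from one end (E_8), so the type is E_8.

E_8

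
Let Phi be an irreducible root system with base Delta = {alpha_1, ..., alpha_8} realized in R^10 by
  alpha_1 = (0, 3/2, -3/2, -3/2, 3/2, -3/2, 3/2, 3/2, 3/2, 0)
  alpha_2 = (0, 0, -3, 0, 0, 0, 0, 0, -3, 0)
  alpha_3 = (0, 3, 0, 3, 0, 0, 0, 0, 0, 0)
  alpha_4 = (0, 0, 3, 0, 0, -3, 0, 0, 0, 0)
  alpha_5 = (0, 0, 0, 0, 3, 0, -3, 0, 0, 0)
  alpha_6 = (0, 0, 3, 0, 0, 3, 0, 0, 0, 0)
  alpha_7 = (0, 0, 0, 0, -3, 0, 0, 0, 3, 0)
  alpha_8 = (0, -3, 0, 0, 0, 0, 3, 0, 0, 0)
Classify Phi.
Compute the Cartan integers a_ij = 2(alpha_i, alpha_j)/(alpha_j, alpha_j); the resulting 8x8 Cartan matrix is
[[2, 0, 0, 0, 0, -1, 0, 0], [0, 2, 0, -1, 0, -1, -1, 0], [0, 0, 2, 0, 0, 0, 0, -1], [0, -1, 0, 2, 0, 0, 0, 0], [0, 0, 0, 0, 2, 0, -1, -1], [-1, -1, 0, 0, 0, 2, 0, 0], [0, -1, 0, 0, -1, 0, 2, 0], [0, 0, -1, 0, -1, 0, 0, 2]].
All simple roots have the same length, so the diagram is simply laced. The associated Dynkin diagram is a chain of 7 nodes with one extra node attached to the third node from one end (E_8), so the type is E_8.

type E_8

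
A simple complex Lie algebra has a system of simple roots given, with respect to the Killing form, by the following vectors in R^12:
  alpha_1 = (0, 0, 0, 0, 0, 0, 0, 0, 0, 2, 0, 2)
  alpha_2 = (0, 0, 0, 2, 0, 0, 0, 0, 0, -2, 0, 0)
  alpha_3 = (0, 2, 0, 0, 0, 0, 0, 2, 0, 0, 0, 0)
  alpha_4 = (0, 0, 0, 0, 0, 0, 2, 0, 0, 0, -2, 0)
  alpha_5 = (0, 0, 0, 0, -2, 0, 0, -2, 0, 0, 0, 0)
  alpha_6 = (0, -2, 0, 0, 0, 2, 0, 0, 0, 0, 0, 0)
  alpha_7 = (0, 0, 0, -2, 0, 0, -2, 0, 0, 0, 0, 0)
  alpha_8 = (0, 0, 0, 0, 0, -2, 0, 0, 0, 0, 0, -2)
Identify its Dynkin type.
A8

Compute the Cartan integers a_ij = 2(alpha_i, alpha_j)/(alpha_j, alpha_j); the resulting 8x8 Cartan matrix is
[[2, -1, 0, 0, 0, 0, 0, -1], [-1, 2, 0, 0, 0, 0, -1, 0], [0, 0, 2, 0, -1, -1, 0, 0], [0, 0, 0, 2, 0, 0, -1, 0], [0, 0, -1, 0, 2, 0, 0, 0], [0, 0, -1, 0, 0, 2, 0, -1], [0, -1, 0, -1, 0, 0, 2, 0], [-1, 0, 0, 0, 0, -1, 0, 2]].
All simple roots have the same length, so the diagram is simply laced. The associated Dynkin diagram is a chain of 8 nodes with single edges (A_8), so the type is A_8 (the algebra sl(9)).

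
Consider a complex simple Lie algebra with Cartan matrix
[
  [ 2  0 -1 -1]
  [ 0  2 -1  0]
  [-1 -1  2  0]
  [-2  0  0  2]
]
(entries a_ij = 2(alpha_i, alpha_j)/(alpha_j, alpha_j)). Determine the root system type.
The matrix has rank 4 with 2's on the diagonal. Reading the off-diagonal entries as Dynkin edges (a single edge where a_ij = a_ji = -1; a double or triple edge where a_ij * a_ji = 2 or 3), the diagram is a chain of 4 nodes with a double edge at one end; the terminal node there is the unique long simple root (C_4). One simple-root ordering that puts it in standard form is (alpha_2, alpha_3, alpha_1, alpha_4). So the algebra is type C_4, i.e. sp(8).

type C_4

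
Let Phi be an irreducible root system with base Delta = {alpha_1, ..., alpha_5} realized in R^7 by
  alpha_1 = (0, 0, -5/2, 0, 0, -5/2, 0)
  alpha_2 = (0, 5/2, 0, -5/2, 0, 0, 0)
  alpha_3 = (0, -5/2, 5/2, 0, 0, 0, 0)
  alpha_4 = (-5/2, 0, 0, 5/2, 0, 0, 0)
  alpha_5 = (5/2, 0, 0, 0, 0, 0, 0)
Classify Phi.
type B_5

Compute the Cartan integers a_ij = 2(alpha_i, alpha_j)/(alpha_j, alpha_j); the resulting 5x5 Cartan matrix is
[[2, 0, -1, 0, 0], [0, 2, -1, -1, 0], [-1, -1, 2, 0, 0], [0, -1, 0, 2, -2], [0, 0, 0, -1, 2]].
The roots have two lengths (squared-length ratio 2:1); the short ones are alpha_{5}. The associated Dynkin diagram is a chain of 5 nodes with a double edge at one end; the terminal node there is the unique short simple root (B_5), so the type is B_5 (the algebra so(11)).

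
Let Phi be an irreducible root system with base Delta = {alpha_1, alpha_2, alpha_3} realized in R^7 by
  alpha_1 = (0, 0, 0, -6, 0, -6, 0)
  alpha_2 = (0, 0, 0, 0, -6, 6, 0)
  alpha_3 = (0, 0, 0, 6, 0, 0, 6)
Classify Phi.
A_3 (sl(4))

Compute the Cartan integers a_ij = 2(alpha_i, alpha_j)/(alpha_j, alpha_j); the resulting 3x3 Cartan matrix is
[[2, -1, -1], [-1, 2, 0], [-1, 0, 2]].
All simple roots have the same length, so the diagram is simply laced. The associated Dynkin diagram is a chain of 3 nodes with single edges (A_3), so the type is A_3 (the algebra sl(4)).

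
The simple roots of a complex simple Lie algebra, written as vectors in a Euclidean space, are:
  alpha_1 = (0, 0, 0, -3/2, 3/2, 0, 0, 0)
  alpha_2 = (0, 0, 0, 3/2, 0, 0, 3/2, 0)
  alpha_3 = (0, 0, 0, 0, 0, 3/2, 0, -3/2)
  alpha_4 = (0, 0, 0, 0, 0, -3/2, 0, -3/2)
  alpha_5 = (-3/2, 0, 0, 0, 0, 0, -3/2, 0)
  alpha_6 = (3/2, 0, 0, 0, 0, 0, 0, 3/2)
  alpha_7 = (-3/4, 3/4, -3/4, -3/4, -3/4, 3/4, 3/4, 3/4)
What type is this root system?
E_7

Compute the Cartan integers a_ij = 2(alpha_i, alpha_j)/(alpha_j, alpha_j); the resulting 7x7 Cartan matrix is
[[2, -1, 0, 0, 0, 0, 0], [-1, 2, 0, 0, -1, 0, 0], [0, 0, 2, 0, 0, -1, 0], [0, 0, 0, 2, 0, -1, -1], [0, -1, 0, 0, 2, -1, 0], [0, 0, -1, -1, -1, 2, 0], [0, 0, 0, -1, 0, 0, 2]].
All simple roots have the same length, so the diagram is simply laced. The associated Dynkin diagram is a chain of 6 nodes with one extra node attached to the third node from one end (E_7), so the type is E_7.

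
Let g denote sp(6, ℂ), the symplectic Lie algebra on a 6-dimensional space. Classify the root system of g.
C_3

This is sp(6), which has dimension 6(6+1)/2 = 21 and rank 6/2 = 3. In the classification of classical Lie algebras, the symplectic algebra sp(2n) has type C_n; here n = 3, so the Dynkin diagram is a chain of 3 nodes with a double edge at one end; the terminal node there is the unique long simple root (C_3). Hence the type is C_3.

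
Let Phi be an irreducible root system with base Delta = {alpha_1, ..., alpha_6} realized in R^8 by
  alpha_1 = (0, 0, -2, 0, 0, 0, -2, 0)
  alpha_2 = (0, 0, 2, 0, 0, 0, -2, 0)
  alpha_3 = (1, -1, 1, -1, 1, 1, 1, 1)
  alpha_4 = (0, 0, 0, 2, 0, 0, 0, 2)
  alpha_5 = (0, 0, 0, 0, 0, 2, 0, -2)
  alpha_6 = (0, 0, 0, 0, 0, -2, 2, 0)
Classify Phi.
E_6

Compute the Cartan integers a_ij = 2(alpha_i, alpha_j)/(alpha_j, alpha_j); the resulting 6x6 Cartan matrix is
[[2, 0, -1, 0, 0, -1], [0, 2, 0, 0, 0, -1], [-1, 0, 2, 0, 0, 0], [0, 0, 0, 2, -1, 0], [0, 0, 0, -1, 2, -1], [-1, -1, 0, 0, -1, 2]].
All simple roots have the same length, so the diagram is simply laced. The associated Dynkin diagram is a chain of 5 nodes with one extra node attached to the third node from one end (E_6), so the type is E_6.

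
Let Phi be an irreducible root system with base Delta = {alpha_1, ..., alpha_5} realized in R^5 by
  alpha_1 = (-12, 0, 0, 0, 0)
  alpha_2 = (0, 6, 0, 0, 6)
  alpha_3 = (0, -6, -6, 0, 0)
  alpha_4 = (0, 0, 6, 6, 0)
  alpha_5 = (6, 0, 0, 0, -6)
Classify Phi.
Compute the Cartan integers a_ij = 2(alpha_i, alpha_j)/(alpha_j, alpha_j); the resulting 5x5 Cartan matrix is
[[2, 0, 0, 0, -2], [0, 2, -1, 0, -1], [0, -1, 2, -1, 0], [0, 0, -1, 2, 0], [-1, -1, 0, 0, 2]].
The roots have two lengths (squared-length ratio 2:1); the short ones are alpha_{2,3,4,5}. The associated Dynkin diagram is a chain of 5 nodes with a double edge at one end; the terminal node there is the unique long simple root (C_5), so the type is C_5 (the algebra sp(10)).

C_5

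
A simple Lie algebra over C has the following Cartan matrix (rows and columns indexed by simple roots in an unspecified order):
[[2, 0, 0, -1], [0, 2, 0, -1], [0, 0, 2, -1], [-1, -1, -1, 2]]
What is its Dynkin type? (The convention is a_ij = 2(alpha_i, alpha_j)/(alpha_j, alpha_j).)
The matrix has rank 4 with 2's on the diagonal. Reading the off-diagonal entries as Dynkin edges (a single edge where a_ij = a_ji = -1; a double or triple edge where a_ij * a_ji = 2 or 3), the diagram is a chain of 2 nodes with a fork of two nodes at one end (D_4). One simple-root ordering that puts it in standard form is (alpha_3, alpha_4, alpha_1, alpha_2). So the algebra is type D_4, i.e. so(8).

D_4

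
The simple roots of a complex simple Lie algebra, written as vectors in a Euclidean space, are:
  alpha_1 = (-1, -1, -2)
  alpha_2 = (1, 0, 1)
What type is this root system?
G_2

Compute the Cartan integers a_ij = 2(alpha_i, alpha_j)/(alpha_j, alpha_j); the resulting 2x2 Cartan matrix is
[[2, -3], [-1, 2]].
The roots have two lengths (squared-length ratio 3:1); the short ones are alpha_{2}. The associated Dynkin diagram is two nodes joined by a triple edge (G_2), so the type is G_2.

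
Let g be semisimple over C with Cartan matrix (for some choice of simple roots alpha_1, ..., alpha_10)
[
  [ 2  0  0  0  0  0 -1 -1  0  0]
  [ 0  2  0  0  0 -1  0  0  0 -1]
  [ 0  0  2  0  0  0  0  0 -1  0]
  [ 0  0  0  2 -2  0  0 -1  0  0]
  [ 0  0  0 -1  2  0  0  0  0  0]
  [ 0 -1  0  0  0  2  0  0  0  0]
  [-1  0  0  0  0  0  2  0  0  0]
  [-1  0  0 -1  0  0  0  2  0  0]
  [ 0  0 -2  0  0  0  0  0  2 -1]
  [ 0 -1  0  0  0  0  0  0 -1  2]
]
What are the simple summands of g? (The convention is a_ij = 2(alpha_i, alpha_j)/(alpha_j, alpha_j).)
B_5 (so(11)) ⊕ B_5 (so(11))

The diagram associated to this matrix has two connected components: the simple roots {alpha_2, alpha_3, alpha_6, alpha_9, alpha_10} form a chain of 5 nodes with a double edge at one end; the terminal node there is the unique short simple root (B_5), and {alpha_1, alpha_4, alpha_5, alpha_7, alpha_8} form a chain of 5 nodes with a double edge at one end; the terminal node there is the unique short simple root (B_5). A semisimple Lie algebra decomposes uniquely as the direct sum of simple ideals, one per connected component of its Dynkin diagram, so g ≅ B_5 ⊕ B_5 (dimension 55 + 55 = 110).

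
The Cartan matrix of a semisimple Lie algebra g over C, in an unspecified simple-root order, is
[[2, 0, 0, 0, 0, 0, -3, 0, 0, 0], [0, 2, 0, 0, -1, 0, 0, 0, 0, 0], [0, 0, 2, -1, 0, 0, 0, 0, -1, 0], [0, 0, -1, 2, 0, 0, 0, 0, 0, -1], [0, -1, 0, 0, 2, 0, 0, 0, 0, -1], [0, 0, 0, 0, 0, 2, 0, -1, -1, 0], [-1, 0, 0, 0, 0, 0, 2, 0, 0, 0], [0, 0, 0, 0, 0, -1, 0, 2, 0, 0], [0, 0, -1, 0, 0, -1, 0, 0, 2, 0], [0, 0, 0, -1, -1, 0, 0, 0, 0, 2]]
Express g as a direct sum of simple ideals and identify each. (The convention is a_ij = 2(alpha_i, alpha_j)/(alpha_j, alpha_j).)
type A_8 + type G_2

The diagram associated to this matrix has two connected components: the simple roots {alpha_2, alpha_3, alpha_4, alpha_5, alpha_6, alpha_8, alpha_9, alpha_10} form a chain of 8 nodes with single edges (A_8), and {alpha_1, alpha_7} form two nodes joined by a triple edge (G_2). A semisimple Lie algebra decomposes uniquely as the direct sum of simple ideals, one per connected component of its Dynkin diagram, so g ≅ A_8 ⊕ G_2 (dimension 80 + 14 = 94).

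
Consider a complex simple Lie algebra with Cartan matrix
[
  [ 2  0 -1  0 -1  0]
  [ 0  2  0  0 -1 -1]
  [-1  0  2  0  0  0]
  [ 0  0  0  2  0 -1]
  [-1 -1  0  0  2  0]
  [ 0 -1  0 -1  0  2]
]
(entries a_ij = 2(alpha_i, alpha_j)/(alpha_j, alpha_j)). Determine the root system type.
The matrix has rank 6 with 2's on the diagonal. Reading the off-diagonal entries as Dynkin edges (a single edge where a_ij = a_ji = -1; a double or triple edge where a_ij * a_ji = 2 or 3), the diagram is a chain of 6 nodes with single edges (A_6). One simple-root ordering that puts it in standard form is (alpha_3, alpha_1, alpha_5, alpha_2, alpha_6, alpha_4). So the algebra is type A_6, i.e. sl(7).

type A_6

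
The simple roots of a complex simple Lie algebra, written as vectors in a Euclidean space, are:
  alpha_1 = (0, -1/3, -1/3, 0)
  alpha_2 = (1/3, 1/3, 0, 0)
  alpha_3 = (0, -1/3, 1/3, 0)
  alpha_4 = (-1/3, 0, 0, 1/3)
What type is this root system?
D_4

Compute the Cartan integers a_ij = 2(alpha_i, alpha_j)/(alpha_j, alpha_j); the resulting 4x4 Cartan matrix is
[[2, -1, 0, 0], [-1, 2, -1, -1], [0, -1, 2, 0], [0, -1, 0, 2]].
All simple roots have the same length, so the diagram is simply laced. The associated Dynkin diagram is a chain of 2 nodes with a fork of two nodes at one end (D_4), so the type is D_4 (the algebra so(8)).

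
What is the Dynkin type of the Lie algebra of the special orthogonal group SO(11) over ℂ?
B5

This is so(11) with 11 odd, which has dimension 11(11-1)/2 = 55 and rank (11-1)/2 = 5. In the classification of classical Lie algebras, the orthogonal algebra so(2n+1) in an odd number of variables has type B_n; here n = 5, so the Dynkin diagram is a chain of 5 nodes with a double edge at one end; the terminal node there is the unique short simple root (B_5). Hence the type is B_5.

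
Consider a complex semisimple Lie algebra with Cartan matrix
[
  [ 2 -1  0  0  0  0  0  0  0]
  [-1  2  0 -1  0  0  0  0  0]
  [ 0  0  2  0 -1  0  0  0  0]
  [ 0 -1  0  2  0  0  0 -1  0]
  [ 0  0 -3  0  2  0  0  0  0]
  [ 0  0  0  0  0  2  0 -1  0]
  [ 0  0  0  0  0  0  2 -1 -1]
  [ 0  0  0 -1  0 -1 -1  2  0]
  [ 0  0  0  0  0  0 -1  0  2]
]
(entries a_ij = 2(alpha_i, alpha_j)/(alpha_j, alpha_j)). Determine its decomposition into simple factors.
The diagram associated to this matrix has two connected components: the simple roots {alpha_1, alpha_2, alpha_4, alpha_6, alpha_7, alpha_8, alpha_9} form a chain of 6 nodes with one extra node attached to the third node from one end (E_7), and {alpha_3, alpha_5} form two nodes joined by a triple edge (G_2). A semisimple Lie algebra decomposes uniquely as the direct sum of simple ideals, one per connected component of its Dynkin diagram, so g ≅ E_7 ⊕ G_2 (dimension 133 + 14 = 147).

E_7 + G_2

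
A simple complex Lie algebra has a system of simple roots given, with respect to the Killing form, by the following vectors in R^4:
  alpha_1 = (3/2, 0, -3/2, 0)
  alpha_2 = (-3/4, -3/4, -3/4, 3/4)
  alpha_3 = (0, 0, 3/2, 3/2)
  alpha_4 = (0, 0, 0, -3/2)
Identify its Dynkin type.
F_4

Compute the Cartan integers a_ij = 2(alpha_i, alpha_j)/(alpha_j, alpha_j); the resulting 4x4 Cartan matrix is
[[2, 0, -1, 0], [0, 2, 0, -1], [-1, 0, 2, -2], [0, -1, -1, 2]].
The roots have two lengths (squared-length ratio 2:1); the short ones are alpha_{2,4}. The associated Dynkin diagram is a chain of 4 nodes with a double edge between the middle two (F_4), so the type is F_4.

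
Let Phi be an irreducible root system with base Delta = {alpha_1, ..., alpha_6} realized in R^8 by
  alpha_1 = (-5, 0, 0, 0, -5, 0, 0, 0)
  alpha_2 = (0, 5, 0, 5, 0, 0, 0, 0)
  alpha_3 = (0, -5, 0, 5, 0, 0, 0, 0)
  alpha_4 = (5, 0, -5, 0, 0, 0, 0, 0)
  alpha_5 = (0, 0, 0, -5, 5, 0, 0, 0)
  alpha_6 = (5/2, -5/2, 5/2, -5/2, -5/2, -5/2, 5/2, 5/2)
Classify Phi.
E_6

Compute the Cartan integers a_ij = 2(alpha_i, alpha_j)/(alpha_j, alpha_j); the resulting 6x6 Cartan matrix is
[[2, 0, 0, -1, -1, 0], [0, 2, 0, 0, -1, -1], [0, 0, 2, 0, -1, 0], [-1, 0, 0, 2, 0, 0], [-1, -1, -1, 0, 2, 0], [0, -1, 0, 0, 0, 2]].
All simple roots have the same length, so the diagram is simply laced. The associated Dynkin diagram is a chain of 5 nodes with one extra node attached to the third node from one end (E_6), so the type is E_6.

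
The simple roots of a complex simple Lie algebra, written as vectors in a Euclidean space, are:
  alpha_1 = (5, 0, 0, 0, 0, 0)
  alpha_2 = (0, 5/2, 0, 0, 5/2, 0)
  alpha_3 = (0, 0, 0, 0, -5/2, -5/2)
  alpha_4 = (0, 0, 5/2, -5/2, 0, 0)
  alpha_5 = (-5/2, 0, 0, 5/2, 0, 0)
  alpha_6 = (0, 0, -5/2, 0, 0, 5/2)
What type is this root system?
Compute the Cartan integers a_ij = 2(alpha_i, alpha_j)/(alpha_j, alpha_j); the resulting 6x6 Cartan matrix is
[[2, 0, 0, 0, -2, 0], [0, 2, -1, 0, 0, 0], [0, -1, 2, 0, 0, -1], [0, 0, 0, 2, -1, -1], [-1, 0, 0, -1, 2, 0], [0, 0, -1, -1, 0, 2]].
The roots have two lengths (squared-length ratio 2:1); the short ones are alpha_{2,3,4,5,6}. The associated Dynkin diagram is a chain of 6 nodes with a double edge at one end; the terminal node there is the unique long simple root (C_6), so the type is C_6 (the algebra sp(12)).

C_6 (sp(12))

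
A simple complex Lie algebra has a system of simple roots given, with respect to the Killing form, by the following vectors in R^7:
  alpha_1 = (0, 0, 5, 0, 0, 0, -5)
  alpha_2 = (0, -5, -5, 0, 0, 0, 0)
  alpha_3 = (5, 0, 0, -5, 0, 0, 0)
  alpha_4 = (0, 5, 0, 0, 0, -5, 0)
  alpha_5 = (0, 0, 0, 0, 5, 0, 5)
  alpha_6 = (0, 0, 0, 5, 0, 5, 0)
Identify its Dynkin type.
A_6

Compute the Cartan integers a_ij = 2(alpha_i, alpha_j)/(alpha_j, alpha_j); the resulting 6x6 Cartan matrix is
[[2, -1, 0, 0, -1, 0], [-1, 2, 0, -1, 0, 0], [0, 0, 2, 0, 0, -1], [0, -1, 0, 2, 0, -1], [-1, 0, 0, 0, 2, 0], [0, 0, -1, -1, 0, 2]].
All simple roots have the same length, so the diagram is simply laced. The associated Dynkin diagram is a chain of 6 nodes with single edges (A_6), so the type is A_6 (the algebra sl(7)).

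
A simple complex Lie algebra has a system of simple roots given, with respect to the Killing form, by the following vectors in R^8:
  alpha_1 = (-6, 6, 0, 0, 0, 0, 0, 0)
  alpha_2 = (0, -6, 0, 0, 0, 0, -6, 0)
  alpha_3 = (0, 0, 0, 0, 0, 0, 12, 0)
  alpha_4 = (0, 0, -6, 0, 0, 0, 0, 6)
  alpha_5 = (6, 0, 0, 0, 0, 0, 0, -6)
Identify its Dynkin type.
C_5 (sp(10))

Compute the Cartan integers a_ij = 2(alpha_i, alpha_j)/(alpha_j, alpha_j); the resulting 5x5 Cartan matrix is
[[2, -1, 0, 0, -1], [-1, 2, -1, 0, 0], [0, -2, 2, 0, 0], [0, 0, 0, 2, -1], [-1, 0, 0, -1, 2]].
The roots have two lengths (squared-length ratio 2:1); the short ones are alpha_{1,2,4,5}. The associated Dynkin diagram is a chain of 5 nodes with a double edge at one end; the terminal node there is the unique long simple root (C_5), so the type is C_5 (the algebra sp(10)).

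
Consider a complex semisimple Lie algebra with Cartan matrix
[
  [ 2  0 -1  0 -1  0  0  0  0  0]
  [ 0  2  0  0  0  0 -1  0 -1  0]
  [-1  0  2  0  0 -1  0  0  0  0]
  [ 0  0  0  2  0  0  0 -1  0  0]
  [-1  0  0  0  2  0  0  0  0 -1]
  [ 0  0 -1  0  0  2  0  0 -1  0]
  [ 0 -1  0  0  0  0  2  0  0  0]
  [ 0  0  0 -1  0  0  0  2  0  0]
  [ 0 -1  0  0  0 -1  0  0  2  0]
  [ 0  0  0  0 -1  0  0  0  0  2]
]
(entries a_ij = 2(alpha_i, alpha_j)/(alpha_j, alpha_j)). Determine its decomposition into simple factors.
The diagram associated to this matrix has two connected components: the simple roots {alpha_4, alpha_8} form a chain of 2 nodes with single edges (A_2), and {alpha_1, alpha_2, alpha_3, alpha_5, alpha_6, alpha_7, alpha_9, alpha_10} form a chain of 8 nodes with single edges (A_8). A semisimple Lie algebra decomposes uniquely as the direct sum of simple ideals, one per connected component of its Dynkin diagram, so g ≅ A_2 ⊕ A_8 (dimension 8 + 80 = 88).

type A_2 + type A_8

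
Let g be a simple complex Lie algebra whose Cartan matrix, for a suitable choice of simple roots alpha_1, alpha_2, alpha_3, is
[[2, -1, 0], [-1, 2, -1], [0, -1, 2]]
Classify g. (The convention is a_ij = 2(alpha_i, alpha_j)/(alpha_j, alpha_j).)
The matrix has rank 3 with 2's on the diagonal. Reading the off-diagonal entries as Dynkin edges (a single edge where a_ij = a_ji = -1; a double or triple edge where a_ij * a_ji = 2 or 3), the diagram is a chain of 3 nodes with single edges (A_3). One simple-root ordering that puts it in standard form is (alpha_3, alpha_2, alpha_1). So the algebra is type A_3, i.e. sl(4).

type A_3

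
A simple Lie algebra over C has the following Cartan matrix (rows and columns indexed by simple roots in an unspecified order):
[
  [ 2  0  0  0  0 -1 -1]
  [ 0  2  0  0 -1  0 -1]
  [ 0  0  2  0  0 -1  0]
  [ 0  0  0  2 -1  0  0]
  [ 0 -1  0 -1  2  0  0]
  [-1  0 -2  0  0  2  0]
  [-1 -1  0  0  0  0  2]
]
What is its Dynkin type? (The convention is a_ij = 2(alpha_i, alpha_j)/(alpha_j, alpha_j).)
The matrix has rank 7 with 2's on the diagonal. Reading the off-diagonal entries as Dynkin edges (a single edge where a_ij = a_ji = -1; a double or triple edge where a_ij * a_ji = 2 or 3), the diagram is a chain of 7 nodes with a double edge at one end; the terminal node there is the unique short simple root (B_7). One simple-root ordering that puts it in standard form is (alpha_4, alpha_5, alpha_2, alpha_7, alpha_1, alpha_6, alpha_3). So the algebra is type B_7, i.e. so(15).

B_7 (so(15))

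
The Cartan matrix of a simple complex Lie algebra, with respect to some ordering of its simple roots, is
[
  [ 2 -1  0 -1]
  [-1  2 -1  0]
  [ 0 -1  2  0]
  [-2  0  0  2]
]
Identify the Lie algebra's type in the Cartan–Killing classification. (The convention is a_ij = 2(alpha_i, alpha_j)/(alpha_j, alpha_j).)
type C_4

The matrix has rank 4 with 2's on the diagonal. Reading the off-diagonal entries as Dynkin edges (a single edge where a_ij = a_ji = -1; a double or triple edge where a_ij * a_ji = 2 or 3), the diagram is a chain of 4 nodes with a double edge at one end; the terminal node there is the unique long simple root (C_4). One simple-root ordering that puts it in standard form is (alpha_3, alpha_2, alpha_1, alpha_4). So the algebra is type C_4, i.e. sp(8).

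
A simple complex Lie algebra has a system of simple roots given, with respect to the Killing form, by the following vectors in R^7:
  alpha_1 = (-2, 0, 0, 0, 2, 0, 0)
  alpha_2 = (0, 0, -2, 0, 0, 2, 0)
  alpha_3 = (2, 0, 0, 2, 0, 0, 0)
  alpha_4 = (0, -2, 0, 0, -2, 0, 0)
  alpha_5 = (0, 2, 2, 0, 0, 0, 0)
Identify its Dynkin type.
Compute the Cartan integers a_ij = 2(alpha_i, alpha_j)/(alpha_j, alpha_j); the resulting 5x5 Cartan matrix is
[[2, 0, -1, -1, 0], [0, 2, 0, 0, -1], [-1, 0, 2, 0, 0], [-1, 0, 0, 2, -1], [0, -1, 0, -1, 2]].
All simple roots have the same length, so the diagram is simply laced. The associated Dynkin diagram is a chain of 5 nodes with single edges (A_5), so the type is A_5 (the algebra sl(6)).

A_5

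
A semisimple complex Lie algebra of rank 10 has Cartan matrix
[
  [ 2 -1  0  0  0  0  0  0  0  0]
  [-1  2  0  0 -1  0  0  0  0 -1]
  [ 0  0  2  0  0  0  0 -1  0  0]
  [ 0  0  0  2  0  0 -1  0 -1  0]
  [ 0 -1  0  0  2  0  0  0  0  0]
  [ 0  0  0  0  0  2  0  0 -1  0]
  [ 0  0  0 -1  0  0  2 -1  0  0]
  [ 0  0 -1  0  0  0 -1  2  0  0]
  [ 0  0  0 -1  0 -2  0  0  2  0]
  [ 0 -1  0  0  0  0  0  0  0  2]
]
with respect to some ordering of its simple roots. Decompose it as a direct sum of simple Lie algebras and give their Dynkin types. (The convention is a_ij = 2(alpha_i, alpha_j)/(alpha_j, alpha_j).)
The diagram associated to this matrix has two connected components: the simple roots {alpha_3, alpha_4, alpha_6, alpha_7, alpha_8, alpha_9} form a chain of 6 nodes with a double edge at one end; the terminal node there is the unique short simple root (B_6), and {alpha_1, alpha_2, alpha_5, alpha_10} form a chain of 2 nodes with a fork of two nodes at one end (D_4). A semisimple Lie algebra decomposes uniquely as the direct sum of simple ideals, one per connected component of its Dynkin diagram, so g ≅ B_6 ⊕ D_4 (dimension 78 + 28 = 106).

B_6 (so(13)) + D_4 (so(8))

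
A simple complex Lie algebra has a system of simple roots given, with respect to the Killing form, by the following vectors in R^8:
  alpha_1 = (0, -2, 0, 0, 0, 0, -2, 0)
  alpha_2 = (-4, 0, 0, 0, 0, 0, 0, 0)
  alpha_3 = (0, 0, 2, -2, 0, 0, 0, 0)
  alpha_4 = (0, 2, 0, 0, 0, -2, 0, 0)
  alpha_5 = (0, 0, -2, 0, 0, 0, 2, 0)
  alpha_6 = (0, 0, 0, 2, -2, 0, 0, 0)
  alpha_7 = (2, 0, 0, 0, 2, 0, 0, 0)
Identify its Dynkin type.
Compute the Cartan integers a_ij = 2(alpha_i, alpha_j)/(alpha_j, alpha_j); the resulting 7x7 Cartan matrix is
[[2, 0, 0, -1, -1, 0, 0], [0, 2, 0, 0, 0, 0, -2], [0, 0, 2, 0, -1, -1, 0], [-1, 0, 0, 2, 0, 0, 0], [-1, 0, -1, 0, 2, 0, 0], [0, 0, -1, 0, 0, 2, -1], [0, -1, 0, 0, 0, -1, 2]].
The roots have two lengths (squared-length ratio 2:1); the short ones are alpha_{1,3,4,5,6,7}. The associated Dynkin diagram is a chain of 7 nodes with a double edge at one end; the terminal node there is the unique long simple root (C_7), so the type is C_7 (the algebra sp(14)).

C_7 (sp(14))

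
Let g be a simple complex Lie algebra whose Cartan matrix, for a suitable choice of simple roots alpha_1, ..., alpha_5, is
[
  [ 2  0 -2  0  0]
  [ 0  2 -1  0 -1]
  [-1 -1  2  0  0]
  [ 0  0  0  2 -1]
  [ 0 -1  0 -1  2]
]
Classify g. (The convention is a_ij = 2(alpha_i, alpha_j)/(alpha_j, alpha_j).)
type C_5

The matrix has rank 5 with 2's on the diagonal. Reading the off-diagonal entries as Dynkin edges (a single edge where a_ij = a_ji = -1; a double or triple edge where a_ij * a_ji = 2 or 3), the diagram is a chain of 5 nodes with a double edge at one end; the terminal node there is the unique long simple root (C_5). One simple-root ordering that puts it in standard form is (alpha_4, alpha_5, alpha_2, alpha_3, alpha_1). So the algebra is type C_5, i.e. sp(10).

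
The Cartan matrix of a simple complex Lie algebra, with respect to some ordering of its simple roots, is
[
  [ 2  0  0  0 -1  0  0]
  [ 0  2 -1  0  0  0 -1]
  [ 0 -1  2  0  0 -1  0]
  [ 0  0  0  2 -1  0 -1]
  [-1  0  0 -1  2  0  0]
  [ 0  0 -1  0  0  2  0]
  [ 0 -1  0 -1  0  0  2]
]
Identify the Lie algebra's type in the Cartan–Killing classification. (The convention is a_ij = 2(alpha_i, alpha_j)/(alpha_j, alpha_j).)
A_7 (sl(8))

The matrix has rank 7 with 2's on the diagonal. Reading the off-diagonal entries as Dynkin edges (a single edge where a_ij = a_ji = -1; a double or triple edge where a_ij * a_ji = 2 or 3), the diagram is a chain of 7 nodes with single edges (A_7). One simple-root ordering that puts it in standard form is (alpha_6, alpha_3, alpha_2, alpha_7, alpha_4, alpha_5, alpha_1). So the algebra is type A_7, i.e. sl(8).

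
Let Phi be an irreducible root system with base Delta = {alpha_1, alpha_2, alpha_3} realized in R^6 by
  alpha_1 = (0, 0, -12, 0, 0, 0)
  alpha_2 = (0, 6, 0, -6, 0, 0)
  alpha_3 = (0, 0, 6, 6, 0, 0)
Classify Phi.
Compute the Cartan integers a_ij = 2(alpha_i, alpha_j)/(alpha_j, alpha_j); the resulting 3x3 Cartan matrix is
[[2, 0, -2], [0, 2, -1], [-1, -1, 2]].
The roots have two lengths (squared-length ratio 2:1); the short ones are alpha_{2,3}. The associated Dynkin diagram is a chain of 3 nodes with a double edge at one end; the terminal node there is the unique long simple root (C_3), so the type is C_3 (the algebra sp(6)).

C_3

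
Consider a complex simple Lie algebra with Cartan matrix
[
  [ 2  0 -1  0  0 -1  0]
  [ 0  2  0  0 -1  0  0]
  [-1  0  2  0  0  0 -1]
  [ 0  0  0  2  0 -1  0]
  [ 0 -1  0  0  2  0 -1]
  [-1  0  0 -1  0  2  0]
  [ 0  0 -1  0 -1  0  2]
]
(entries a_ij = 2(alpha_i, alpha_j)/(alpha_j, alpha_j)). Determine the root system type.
The matrix has rank 7 with 2's on the diagonal. Reading the off-diagonal entries as Dynkin edges (a single edge where a_ij = a_ji = -1; a double or triple edge where a_ij * a_ji = 2 or 3), the diagram is a chain of 7 nodes with single edges (A_7). One simple-root ordering that puts it in standard form is (alpha_2, alpha_5, alpha_7, alpha_3, alpha_1, alpha_6, alpha_4). So the algebra is type A_7, i.e. sl(8).

A7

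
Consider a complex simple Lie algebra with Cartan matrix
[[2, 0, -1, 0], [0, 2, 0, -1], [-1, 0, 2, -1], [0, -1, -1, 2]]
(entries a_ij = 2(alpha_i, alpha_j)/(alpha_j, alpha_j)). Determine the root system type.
The matrix has rank 4 with 2's on the diagonal. Reading the off-diagonal entries as Dynkin edges (a single edge where a_ij = a_ji = -1; a double or triple edge where a_ij * a_ji = 2 or 3), the diagram is a chain of 4 nodes with single edges (A_4). One simple-root ordering that puts it in standard form is (alpha_1, alpha_3, alpha_4, alpha_2). So the algebra is type A_4, i.e. sl(5).

A_4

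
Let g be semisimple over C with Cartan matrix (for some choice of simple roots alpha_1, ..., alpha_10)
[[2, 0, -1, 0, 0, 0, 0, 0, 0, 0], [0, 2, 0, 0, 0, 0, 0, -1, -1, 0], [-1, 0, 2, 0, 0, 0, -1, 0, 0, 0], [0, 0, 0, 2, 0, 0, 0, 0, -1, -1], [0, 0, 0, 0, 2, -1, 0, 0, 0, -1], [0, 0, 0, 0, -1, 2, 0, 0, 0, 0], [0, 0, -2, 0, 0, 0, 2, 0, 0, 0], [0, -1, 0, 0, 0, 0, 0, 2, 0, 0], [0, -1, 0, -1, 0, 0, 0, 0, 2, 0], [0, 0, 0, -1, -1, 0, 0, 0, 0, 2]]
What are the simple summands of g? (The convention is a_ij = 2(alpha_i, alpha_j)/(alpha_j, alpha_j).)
The diagram associated to this matrix has two connected components: the simple roots {alpha_2, alpha_4, alpha_5, alpha_6, alpha_8, alpha_9, alpha_10} form a chain of 7 nodes with single edges (A_7), and {alpha_1, alpha_3, alpha_7} form a chain of 3 nodes with a double edge at one end; the terminal node there is the unique long simple root (C_3). A semisimple Lie algebra decomposes uniquely as the direct sum of simple ideals, one per connected component of its Dynkin diagram, so g ≅ A_7 ⊕ C_3 (dimension 63 + 21 = 84).

type A_7 + type C_3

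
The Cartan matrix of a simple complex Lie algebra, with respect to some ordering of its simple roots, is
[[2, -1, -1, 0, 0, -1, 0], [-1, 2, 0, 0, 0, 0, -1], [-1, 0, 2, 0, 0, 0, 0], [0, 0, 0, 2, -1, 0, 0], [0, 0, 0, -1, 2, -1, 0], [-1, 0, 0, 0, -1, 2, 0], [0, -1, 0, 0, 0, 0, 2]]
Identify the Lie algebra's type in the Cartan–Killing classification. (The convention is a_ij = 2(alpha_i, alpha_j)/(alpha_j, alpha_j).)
type E_7

The matrix has rank 7 with 2's on the diagonal. Reading the off-diagonal entries as Dynkin edges (a single edge where a_ij = a_ji = -1; a double or triple edge where a_ij * a_ji = 2 or 3), the diagram is a chain of 6 nodes with one extra node attached to the third node from one end (E_7). One simple-root ordering that puts it in standard form is (alpha_7, alpha_3, alpha_2, alpha_1, alpha_6, alpha_5, alpha_4). So the algebra is type E_7.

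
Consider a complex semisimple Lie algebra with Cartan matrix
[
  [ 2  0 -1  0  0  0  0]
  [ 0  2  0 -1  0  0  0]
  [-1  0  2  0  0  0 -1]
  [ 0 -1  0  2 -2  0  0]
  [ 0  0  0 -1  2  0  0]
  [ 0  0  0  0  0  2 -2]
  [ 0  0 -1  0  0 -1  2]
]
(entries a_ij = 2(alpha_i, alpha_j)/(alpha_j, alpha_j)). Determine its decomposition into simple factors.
The diagram associated to this matrix has two connected components: the simple roots {alpha_2, alpha_4, alpha_5} form a chain of 3 nodes with a double edge at one end; the terminal node there is the unique short simple root (B_3), and {alpha_1, alpha_3, alpha_6, alpha_7} form a chain of 4 nodes with a double edge at one end; the terminal node there is the unique long simple root (C_4). A semisimple Lie algebra decomposes uniquely as the direct sum of simple ideals, one per connected component of its Dynkin diagram, so g ≅ B_3 ⊕ C_4 (dimension 21 + 36 = 57).

type B_3 ⊕ type C_4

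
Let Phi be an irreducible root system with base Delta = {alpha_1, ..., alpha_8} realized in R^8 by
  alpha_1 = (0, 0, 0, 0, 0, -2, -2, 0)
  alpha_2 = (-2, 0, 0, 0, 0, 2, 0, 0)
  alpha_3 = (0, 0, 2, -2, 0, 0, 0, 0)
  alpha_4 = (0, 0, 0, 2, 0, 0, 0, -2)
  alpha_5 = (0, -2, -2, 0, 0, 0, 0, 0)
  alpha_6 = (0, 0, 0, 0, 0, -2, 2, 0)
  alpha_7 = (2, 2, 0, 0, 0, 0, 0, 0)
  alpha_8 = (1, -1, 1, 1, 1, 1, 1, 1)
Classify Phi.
E8

Compute the Cartan integers a_ij = 2(alpha_i, alpha_j)/(alpha_j, alpha_j); the resulting 8x8 Cartan matrix is
[[2, -1, 0, 0, 0, 0, 0, -1], [-1, 2, 0, 0, 0, -1, -1, 0], [0, 0, 2, -1, -1, 0, 0, 0], [0, 0, -1, 2, 0, 0, 0, 0], [0, 0, -1, 0, 2, 0, -1, 0], [0, -1, 0, 0, 0, 2, 0, 0], [0, -1, 0, 0, -1, 0, 2, 0], [-1, 0, 0, 0, 0, 0, 0, 2]].
All simple roots have the same length, so the diagram is simply laced. The associated Dynkin diagram is a chain of 7 nodes with one extra node attached to the third node from one end (E_8), so the type is E_8.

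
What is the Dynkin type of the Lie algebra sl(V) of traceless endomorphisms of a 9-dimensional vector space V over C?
A_8 (sl(9))

This is sl(9), which has dimension 9^2 - 1 = 80 and rank 9 - 1 = 8 (a Cartan subalgebra is the diagonal traceless matrices). In the classification of classical Lie algebras, the special linear algebra sl(n+1) has type A_n; here n = 8, so the Dynkin diagram is a chain of 8 nodes with single edges (A_8). Hence the type is A_8.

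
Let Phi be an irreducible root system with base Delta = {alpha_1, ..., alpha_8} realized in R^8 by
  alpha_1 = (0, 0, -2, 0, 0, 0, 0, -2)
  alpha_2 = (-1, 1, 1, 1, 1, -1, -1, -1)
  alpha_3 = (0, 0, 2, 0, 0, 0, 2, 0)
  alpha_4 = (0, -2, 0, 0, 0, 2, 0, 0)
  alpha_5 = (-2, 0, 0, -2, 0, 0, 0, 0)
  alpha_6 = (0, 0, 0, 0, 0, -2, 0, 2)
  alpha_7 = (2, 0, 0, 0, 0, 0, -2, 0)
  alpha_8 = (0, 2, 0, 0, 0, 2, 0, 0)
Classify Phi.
Compute the Cartan integers a_ij = 2(alpha_i, alpha_j)/(alpha_j, alpha_j); the resulting 8x8 Cartan matrix is
[[2, 0, -1, 0, 0, -1, 0, 0], [0, 2, 0, -1, 0, 0, 0, 0], [-1, 0, 2, 0, 0, 0, -1, 0], [0, -1, 0, 2, 0, -1, 0, 0], [0, 0, 0, 0, 2, 0, -1, 0], [-1, 0, 0, -1, 0, 2, 0, -1], [0, 0, -1, 0, -1, 0, 2, 0], [0, 0, 0, 0, 0, -1, 0, 2]].
All simple roots have the same length, so the diagram is simply laced. The associated Dynkin diagram is a chain of 7 nodes with one extra node attached to the third node from one end (E_8), so the type is E_8.

E_8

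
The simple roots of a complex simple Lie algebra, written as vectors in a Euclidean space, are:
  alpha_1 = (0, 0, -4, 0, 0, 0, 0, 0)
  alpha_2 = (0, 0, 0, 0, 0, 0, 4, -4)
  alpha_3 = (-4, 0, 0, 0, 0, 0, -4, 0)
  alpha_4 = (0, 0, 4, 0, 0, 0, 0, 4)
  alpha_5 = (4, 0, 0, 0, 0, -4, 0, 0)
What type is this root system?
B_5 (so(11))

Compute the Cartan integers a_ij = 2(alpha_i, alpha_j)/(alpha_j, alpha_j); the resulting 5x5 Cartan matrix is
[[2, 0, 0, -1, 0], [0, 2, -1, -1, 0], [0, -1, 2, 0, -1], [-2, -1, 0, 2, 0], [0, 0, -1, 0, 2]].
The roots have two lengths (squared-length ratio 2:1); the short ones are alpha_{1}. The associated Dynkin diagram is a chain of 5 nodes with a double edge at one end; the terminal node there is the unique short simple root (B_5), so the type is B_5 (the algebra so(11)).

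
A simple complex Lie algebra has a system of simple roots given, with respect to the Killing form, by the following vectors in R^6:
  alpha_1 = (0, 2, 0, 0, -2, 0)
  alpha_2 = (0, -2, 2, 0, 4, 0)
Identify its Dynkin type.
Compute the Cartan integers a_ij = 2(alpha_i, alpha_j)/(alpha_j, alpha_j); the resulting 2x2 Cartan matrix is
[[2, -1], [-3, 2]].
The roots have two lengths (squared-length ratio 3:1); the short ones are alpha_{1}. The associated Dynkin diagram is two nodes joined by a triple edge (G_2), so the type is G_2.

G_2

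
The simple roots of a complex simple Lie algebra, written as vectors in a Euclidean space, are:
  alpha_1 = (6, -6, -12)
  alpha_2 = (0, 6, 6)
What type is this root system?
Compute the Cartan integers a_ij = 2(alpha_i, alpha_j)/(alpha_j, alpha_j); the resulting 2x2 Cartan matrix is
[[2, -3], [-1, 2]].
The roots have two lengths (squared-length ratio 3:1); the short ones are alpha_{2}. The associated Dynkin diagram is two nodes joined by a triple edge (G_2), so the type is G_2.

G_2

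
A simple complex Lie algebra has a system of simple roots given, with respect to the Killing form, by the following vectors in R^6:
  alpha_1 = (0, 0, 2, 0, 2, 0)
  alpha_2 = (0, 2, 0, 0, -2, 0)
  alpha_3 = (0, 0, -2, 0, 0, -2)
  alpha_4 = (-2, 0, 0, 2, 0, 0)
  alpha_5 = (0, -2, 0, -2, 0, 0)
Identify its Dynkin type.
A5

Compute the Cartan integers a_ij = 2(alpha_i, alpha_j)/(alpha_j, alpha_j); the resulting 5x5 Cartan matrix is
[[2, -1, -1, 0, 0], [-1, 2, 0, 0, -1], [-1, 0, 2, 0, 0], [0, 0, 0, 2, -1], [0, -1, 0, -1, 2]].
All simple roots have the same length, so the diagram is simply laced. The associated Dynkin diagram is a chain of 5 nodes with single edges (A_5), so the type is A_5 (the algebra sl(6)).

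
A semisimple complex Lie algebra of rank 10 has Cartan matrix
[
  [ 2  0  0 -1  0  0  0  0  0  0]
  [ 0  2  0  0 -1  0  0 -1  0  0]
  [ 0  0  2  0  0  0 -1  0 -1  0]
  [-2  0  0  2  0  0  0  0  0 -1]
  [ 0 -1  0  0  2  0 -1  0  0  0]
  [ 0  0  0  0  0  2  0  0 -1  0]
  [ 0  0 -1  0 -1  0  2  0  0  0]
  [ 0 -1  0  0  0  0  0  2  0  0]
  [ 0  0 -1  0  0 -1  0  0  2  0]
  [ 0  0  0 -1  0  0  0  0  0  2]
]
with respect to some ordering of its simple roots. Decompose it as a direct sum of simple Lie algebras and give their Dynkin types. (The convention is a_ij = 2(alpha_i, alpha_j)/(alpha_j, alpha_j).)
A_7 (sl(8)) ⊕ B_3 (so(7))

The diagram associated to this matrix has two connected components: the simple roots {alpha_2, alpha_3, alpha_5, alpha_6, alpha_7, alpha_8, alpha_9} form a chain of 7 nodes with single edges (A_7), and {alpha_1, alpha_4, alpha_10} form a chain of 3 nodes with a double edge at one end; the terminal node there is the unique short simple root (B_3). A semisimple Lie algebra decomposes uniquely as the direct sum of simple ideals, one per connected component of its Dynkin diagram, so g ≅ A_7 ⊕ B_3 (dimension 63 + 21 = 84).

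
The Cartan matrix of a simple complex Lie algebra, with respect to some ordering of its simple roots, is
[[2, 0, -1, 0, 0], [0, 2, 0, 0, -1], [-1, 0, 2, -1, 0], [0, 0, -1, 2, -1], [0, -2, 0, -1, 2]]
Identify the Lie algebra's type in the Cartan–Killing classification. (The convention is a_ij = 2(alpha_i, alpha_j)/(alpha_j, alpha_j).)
type B_5

The matrix has rank 5 with 2's on the diagonal. Reading the off-diagonal entries as Dynkin edges (a single edge where a_ij = a_ji = -1; a double or triple edge where a_ij * a_ji = 2 or 3), the diagram is a chain of 5 nodes with a double edge at one end; the terminal node there is the unique short simple root (B_5). One simple-root ordering that puts it in standard form is (alpha_1, alpha_3, alpha_4, alpha_5, alpha_2). So the algebra is type B_5, i.e. so(11).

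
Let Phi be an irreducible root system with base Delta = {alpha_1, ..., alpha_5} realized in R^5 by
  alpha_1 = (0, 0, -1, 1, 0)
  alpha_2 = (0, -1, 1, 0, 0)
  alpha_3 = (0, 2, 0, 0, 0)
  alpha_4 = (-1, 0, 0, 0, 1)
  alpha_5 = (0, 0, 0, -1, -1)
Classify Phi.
C_5

Compute the Cartan integers a_ij = 2(alpha_i, alpha_j)/(alpha_j, alpha_j); the resulting 5x5 Cartan matrix is
[[2, -1, 0, 0, -1], [-1, 2, -1, 0, 0], [0, -2, 2, 0, 0], [0, 0, 0, 2, -1], [-1, 0, 0, -1, 2]].
The roots have two lengths (squared-length ratio 2:1); the short ones are alpha_{1,2,4,5}. The associated Dynkin diagram is a chain of 5 nodes with a double edge at one end; the terminal node there is the unique long simple root (C_5), so the type is C_5 (the algebra sp(10)).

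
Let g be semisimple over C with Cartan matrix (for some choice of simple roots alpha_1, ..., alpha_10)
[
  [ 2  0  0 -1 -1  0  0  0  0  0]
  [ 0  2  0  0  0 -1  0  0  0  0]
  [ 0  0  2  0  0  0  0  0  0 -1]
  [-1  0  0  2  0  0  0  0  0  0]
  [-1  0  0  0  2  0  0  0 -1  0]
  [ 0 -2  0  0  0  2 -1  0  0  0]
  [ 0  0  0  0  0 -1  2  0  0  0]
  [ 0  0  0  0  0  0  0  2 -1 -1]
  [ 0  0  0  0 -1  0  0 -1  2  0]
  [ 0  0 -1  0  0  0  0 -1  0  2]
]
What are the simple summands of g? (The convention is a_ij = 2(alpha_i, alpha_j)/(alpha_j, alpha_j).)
A7 ⊕ B3

The diagram associated to this matrix has two connected components: the simple roots {alpha_1, alpha_3, alpha_4, alpha_5, alpha_8, alpha_9, alpha_10} form a chain of 7 nodes with single edges (A_7), and {alpha_2, alpha_6, alpha_7} form a chain of 3 nodes with a double edge at one end; the terminal node there is the unique short simple root (B_3). A semisimple Lie algebra decomposes uniquely as the direct sum of simple ideals, one per connected component of its Dynkin diagram, so g ≅ A_7 ⊕ B_3 (dimension 63 + 21 = 84).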